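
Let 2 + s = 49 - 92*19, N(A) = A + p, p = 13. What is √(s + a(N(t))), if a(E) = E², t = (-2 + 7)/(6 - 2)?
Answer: 3*I*√2663/4 ≈ 38.703*I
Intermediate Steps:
t = 5/4 ≈ 1.2500
N(A) = 13 + A (N(A) = A + 13 = 13 + A)
s = -1701 (s = -2 + (49 - 92*19) = -2 + (49 - 1748) = -2 - 1699 = -1701)
√(s + a(N(t))) = √(-1701 + (13 + 5/4)²) = √(-1701 + (57/4)²) = √(-1701 + 3249/16) = √(-23967/16) = 3*I*√2663/4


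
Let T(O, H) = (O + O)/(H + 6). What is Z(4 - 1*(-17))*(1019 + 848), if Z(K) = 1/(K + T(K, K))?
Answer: 16803/203 ≈ 82.773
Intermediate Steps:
T(O, H) = 2*O/(6 + H) (T(O, H) = (2*O)/(6 + H) = 2*O/(6 + H))
Z(K) = 1/(K + 2*K/(6 + K))
Z(4 - 1*(-17))*(1019 + 848) = ((6 + (4 - 1*(-17)))/((4 - 1*(-17))*(8 + (4 - 1*(-17)))))*(1019 + 848) = ((6 + (4 + 17))/((4 + 17)*(8 + (4 + 17))))*1867 = ((6 + 21)/(21*(8 + 21)))*1867 = ((1/21)*27/29)*1867 = ((1/21)*(1/29)*27)*1867 = (9/203)*1867 = 16803/203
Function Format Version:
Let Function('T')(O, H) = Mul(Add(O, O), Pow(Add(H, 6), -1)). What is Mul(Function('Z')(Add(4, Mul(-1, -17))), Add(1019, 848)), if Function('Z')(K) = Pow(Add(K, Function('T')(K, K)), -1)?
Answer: Rational(16803, 203) ≈ 82.773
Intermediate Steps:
Function('T')(O, H) = Mul(2, O, Pow(Add(6, H), -1)) (Function('T')(O, H) = Mul(Mul(2, O), Pow(Add(6, H), -1)) = Mul(2, O, Pow(Add(6, H), -1)))
Function('Z')(K) = Pow(Add(K, Mul(2, K, Pow(Add(6, K), -1))), -1)
Mul(Function('Z')(Add(4, Mul(-1, -17))), Add(1019, 848)) = Mul(Mul(Pow(Add(4, Mul(-1, -17)), -1), Pow(Add(8, Add(4, Mul(-1, -17))), -1), Add(6, Add(4, Mul(-1, -17)))), Add(1019, 848)) = Mul(Mul(Pow(Add(4, 17), -1), Pow(Add(8, Add(4, 17)), -1), Add(6, Add(4, 17))), 1867) = Mul(Mul(Pow(21, -1), Pow(Add(8, 21), -1), Add(6, 21)), 1867) = Mul(Mul(Rational(1, 21), Pow(29, -1), 27), 1867) = Mul(Mul(Rational(1, 21), Rational(1, 29), 27), 1867) = Mul(Rational(9, 203), 1867) = Rational(16803, 203)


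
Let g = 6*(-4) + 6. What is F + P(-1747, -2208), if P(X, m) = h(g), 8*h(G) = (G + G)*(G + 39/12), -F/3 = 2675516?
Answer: -64211853/8 ≈ -8.0265e+6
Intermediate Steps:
g = -18 (g = -24 + 6 = -18)
F = -8026548 (F = -3*2675516 = -8026548)
h(G) = G*(13/4 + G)/4 (h(G) = ((G + G)*(G + 39/12))/8 = ((2*G)*(G + 39*(1/12)))/8 = ((2*G)*(G + 13/4))/8 = ((2*G)*(13/4 + G))/8 = (2*G*(13/4 + G))/8 = G*(13/4 + G)/4)
P(X, m) = 531/8 (P(X, m) = (1/16)*(-18)*(13 + 4*(-18)) = (1/16)*(-18)*(13 - 72) = (1/16)*(-18)*(-59) = 531/8)
F + P(-1747, -2208) = -8026548 + 531/8 = -64211853/8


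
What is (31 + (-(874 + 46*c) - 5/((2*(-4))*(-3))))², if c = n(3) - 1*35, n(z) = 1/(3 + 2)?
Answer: 8264809921/14400 ≈ 5.7395e+5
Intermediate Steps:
n(z) = ⅕ (n(z) = 1/5 = ⅕)
c = -174/5 (c = ⅕ - 1*35 = ⅕ - 35 = -174/5 ≈ -34.800)
(31 + (-(874 + 46*c) - 5/((2*(-4))*(-3))))² = (31 + (-46/(1/(-174/5 + 19)) - 5/((2*(-4))*(-3))))² = (31 + (-46/(1/(-79/5)) - 5/((-8*(-3)))))² = (31 + (-46/(-5/79) - 5/24))² = (31 + (-46*(-79/5) - 5*1/24))² = (31 + (3634/5 - 5/24))² = (31 + 87191/120)² = (90911/120)² = 8264809921/14400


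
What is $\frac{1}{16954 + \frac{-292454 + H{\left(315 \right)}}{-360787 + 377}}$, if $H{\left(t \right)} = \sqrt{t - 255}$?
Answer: $\frac{550587868528385}{9335113496495189194} + \frac{180205 \sqrt{15}}{9335113496495189194} \approx 5.898 \cdot 10^{-5}$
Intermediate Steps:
$H{\left(t \right)} = \sqrt{-255 + t}$
$\frac{1}{16954 + \frac{-292454 + H{\left(315 \right)}}{-360787 + 377}} = \frac{1}{16954 + \frac{-292454 + \sqrt{-255 + 315}}{-360787 + 377}} = \frac{1}{16954 + \frac{-292454 + \sqrt{60}}{-360410}} = \frac{1}{16954 + \left(-292454 + 2 \sqrt{15}\right) \left(- \frac{1}{360410}\right)} = \frac{1}{16954 + \left(\frac{146227}{180205} - \frac{\sqrt{15}}{180205}\right)} = \frac{1}{\frac{3055341797}{180205} - \frac{\sqrt{15}}{180205}}$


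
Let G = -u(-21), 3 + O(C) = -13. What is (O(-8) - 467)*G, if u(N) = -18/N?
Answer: 414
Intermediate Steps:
O(C) = -16 (O(C) = -3 - 13 = -16)
G = -6/7 (G = -(-18)/(-21) = -(-18)*(-1)/21 = -1*6/7 = -6/7 ≈ -0.85714)
(O(-8) - 467)*G = (-16 - 467)*(-6/7) = -483*(-6/7) = 414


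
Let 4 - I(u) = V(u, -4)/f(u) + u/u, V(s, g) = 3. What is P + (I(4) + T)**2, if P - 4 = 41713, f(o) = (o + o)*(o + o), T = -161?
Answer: 273186057/4096 ≈ 66696.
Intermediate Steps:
f(o) = 4*o**2 (f(o) = (2*o)*(2*o) = 4*o**2)
P = 41717 (P = 4 + 41713 = 41717)
I(u) = 3 - 3/(4*u**2) (I(u) = 4 - (3/((4*u**2)) + u/u) = 4 - (3*(1/(4*u**2)) + 1) = 4 - (3/(4*u**2) + 1) = 4 - (1 + 3/(4*u**2)) = 4 + (-1 - 3/(4*u**2)) = 3 - 3/(4*u**2))
P + (I(4) + T)**2 = 41717 + ((3 - 3/4/4**2) - 161)**2 = 41717 + ((3 - 3/4*1/16) - 161)**2 = 41717 + ((3 - 3/64) - 161)**2 = 41717 + (189/64 - 161)**2 = 41717 + (-10115/64)**2 = 41717 + 102313225/4096 = 273186057/4096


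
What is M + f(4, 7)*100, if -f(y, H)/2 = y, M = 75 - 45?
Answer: -770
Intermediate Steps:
M = 30
f(y, H) = -2*y
M + f(4, 7)*100 = 30 - 2*4*100 = 30 - 8*100 = 30 - 800 = -770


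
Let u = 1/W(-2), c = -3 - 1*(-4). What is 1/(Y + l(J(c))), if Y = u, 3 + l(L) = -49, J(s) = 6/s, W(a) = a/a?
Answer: -1/51 ≈ -0.019608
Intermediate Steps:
W(a) = 1
c = 1 (c = -3 + 4 = 1)
l(L) = -52 (l(L) = -3 - 49 = -52)
u = 1 (u = 1/1 = 1)
Y = 1
1/(Y + l(J(c))) = 1/(1 - 52) = 1/(-51) = -1/51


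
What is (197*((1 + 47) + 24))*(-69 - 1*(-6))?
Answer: -893592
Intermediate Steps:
(197*((1 + 47) + 24))*(-69 - 1*(-6)) = (197*(48 + 24))*(-69 + 6) = (197*72)*(-63) = 14184*(-63) = -893592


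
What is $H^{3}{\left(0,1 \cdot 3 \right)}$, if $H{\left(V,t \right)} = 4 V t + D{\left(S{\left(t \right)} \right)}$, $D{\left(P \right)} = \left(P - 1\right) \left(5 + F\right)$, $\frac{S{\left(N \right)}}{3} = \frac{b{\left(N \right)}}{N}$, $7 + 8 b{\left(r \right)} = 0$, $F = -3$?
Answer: $- \frac{3375}{64} \approx -52.734$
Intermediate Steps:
$b{\left(r \right)} = - \frac{7}{8}$ ($b{\left(r \right)} = - \frac{7}{8} + \frac{1}{8} \cdot 0 = - \frac{7}{8} + 0 = - \frac{7}{8}$)
$S{\left(N \right)} = - \frac{21}{8 N}$ ($S{\left(N \right)} = 3 \left(- \frac{7}{8 N}\right) = - \frac{21}{8 N}$)
$D{\left(P \right)} = -2 + 2 P$ ($D{\left(P \right)} = \left(P - 1\right) \left(5 - 3\right) = \left(-1 + P\right) 2 = -2 + 2 P$)
$H{\left(V,t \right)} = -2 - \frac{21}{4 t} + 4 V t$ ($H{\left(V,t \right)} = 4 V t - \left(2 - 2 \left(- \frac{21}{8 t}\right)\right) = 4 V t - \left(2 + \frac{21}{4 t}\right) = -2 - \frac{21}{4 t} + 4 V t$)
$H^{3}{\left(0,1 \cdot 3 \right)} = \left(-2 - \frac{21}{4 \cdot 1 \cdot 3} + 4 \cdot 0 \cdot 1 \cdot 3\right)^{3} = \left(-2 - \frac{21}{4 \cdot 3} + 4 \cdot 0 \cdot 3\right)^{3} = \left(-2 - \frac{7}{4} + 0\right)^{3} = \left(- \frac{15}{4}\right)^{3} = - \frac{3375}{64}$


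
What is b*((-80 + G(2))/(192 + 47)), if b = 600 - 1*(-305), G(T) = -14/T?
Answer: -78735/239 ≈ -329.44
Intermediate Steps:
b = 905 (b = 600 + 305 = 905)
b*((-80 + G(2))/(192 + 47)) = 905*((-80 - 14/2)/(192 + 47)) = 905*((-80 - 14*½)/239) = 905*((-80 - 7)*(1/239)) = 905*(-87*1/239) = 905*(-87/239) = -78735/239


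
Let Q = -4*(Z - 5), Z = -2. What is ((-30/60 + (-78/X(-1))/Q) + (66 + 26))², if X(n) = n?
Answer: 435600/49 ≈ 8889.8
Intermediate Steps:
Q = 28 (Q = -4*(-2 - 5) = -4*(-7) = 28)
((-30/60 + (-78/X(-1))/Q) + (66 + 26))² = ((-30/60 - 78/(-1)/28) + (66 + 26))² = ((-30*1/60 - 78*(-1)*(1/28)) + 92)² = ((-½ + 78*(1/28)) + 92)² = ((-½ + 39/14) + 92)² = (16/7 + 92)² = (660/7)² = 435600/49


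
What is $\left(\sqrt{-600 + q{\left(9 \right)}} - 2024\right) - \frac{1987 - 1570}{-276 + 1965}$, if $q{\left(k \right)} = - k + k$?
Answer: $- \frac{1139651}{563} + 10 i \sqrt{6} \approx -2024.2 + 24.495 i$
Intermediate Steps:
$q{\left(k \right)} = 0$
$\left(\sqrt{-600 + q{\left(9 \right)}} - 2024\right) - \frac{1987 - 1570}{-276 + 1965} = \left(\sqrt{-600 + 0} - 2024\right) - \frac{1987 - 1570}{-276 + 1965} = \left(\sqrt{-600} - 2024\right) - \frac{417}{1689} = \left(10 i \sqrt{6} - 2024\right) - 417 \cdot \frac{1}{1689} = \left(-2024 + 10 i \sqrt{6}\right) - \frac{139}{563} = - \frac{1139651}{563} + 10 i \sqrt{6}$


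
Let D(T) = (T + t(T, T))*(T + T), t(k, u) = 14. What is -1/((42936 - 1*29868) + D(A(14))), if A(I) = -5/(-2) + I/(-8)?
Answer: -8/104721 ≈ -7.6393e-5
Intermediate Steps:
A(I) = 5/2 - I/8 (A(I) = -5*(-½) + I*(-⅛) = 5/2 - I/8)
D(T) = 2*T*(14 + T) (D(T) = (T + 14)*(T + T) = (14 + T)*(2*T) = 2*T*(14 + T))
-1/((42936 - 1*29868) + D(A(14))) = -1/((42936 - 1*29868) + 2*(5/2 - ⅛*14)*(14 + (5/2 - ⅛*14))) = -1/((42936 - 29868) + 2*(5/2 - 7/4)*(14 + (5/2 - 7/4))) = -1/(13068 + 2*(¾)*(14 + ¾)) = -1/(13068 + 2*(¾)*(59/4)) = -1/(13068 + 177/8) = -1/104721/8 = -1*8/104721 = -8/104721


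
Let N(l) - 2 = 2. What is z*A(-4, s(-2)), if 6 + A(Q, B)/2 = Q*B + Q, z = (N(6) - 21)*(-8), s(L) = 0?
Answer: -2720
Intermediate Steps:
N(l) = 4 (N(l) = 2 + 2 = 4)
z = 136 (z = (4 - 21)*(-8) = -17*(-8) = 136)
A(Q, B) = -12 + 2*Q + 2*B*Q (A(Q, B) = -12 + 2*(Q*B + Q) = -12 + 2*(B*Q + Q) = -12 + 2*(Q + B*Q) = -12 + (2*Q + 2*B*Q) = -12 + 2*Q + 2*B*Q)
z*A(-4, s(-2)) = 136*(-12 + 2*(-4) + 2*0*(-4)) = 136*(-12 - 8 + 0) = 136*(-20) = -2720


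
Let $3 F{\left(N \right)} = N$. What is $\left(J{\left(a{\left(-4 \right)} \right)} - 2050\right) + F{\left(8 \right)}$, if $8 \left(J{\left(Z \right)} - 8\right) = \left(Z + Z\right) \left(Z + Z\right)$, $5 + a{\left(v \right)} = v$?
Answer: $- \frac{11993}{6} \approx -1998.8$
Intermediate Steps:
$a{\left(v \right)} = -5 + v$
$J{\left(Z \right)} = 8 + \frac{Z^{2}}{2}$ ($J{\left(Z \right)} = 8 + \frac{\left(Z + Z\right) \left(Z + Z\right)}{8} = 8 + \frac{2 Z 2 Z}{8} = 8 + \frac{4 Z^{2}}{8} = 8 + \frac{Z^{2}}{2}$)
$F{\left(N \right)} = \frac{N}{3}$
$\left(J{\left(a{\left(-4 \right)} \right)} - 2050\right) + F{\left(8 \right)} = \left(\left(8 + \frac{\left(-5 - 4\right)^{2}}{2}\right) - 2050\right) + \frac{1}{3} \cdot 8 = \left(\left(8 + \frac{\left(-9\right)^{2}}{2}\right) - 2050\right) + \frac{8}{3} = \left(\left(8 + \frac{1}{2} \cdot 81\right) - 2050\right) + \frac{8}{3} = \left(\left(8 + \frac{81}{2}\right) - 2050\right) + \frac{8}{3} = \left(\frac{97}{2} - 2050\right) + \frac{8}{3} = - \frac{4003}{2} + \frac{8}{3} = - \frac{11993}{6}$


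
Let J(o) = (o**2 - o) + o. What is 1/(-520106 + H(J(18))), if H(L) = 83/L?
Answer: -324/168514261 ≈ -1.9227e-6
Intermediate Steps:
J(o) = o**2
1/(-520106 + H(J(18))) = 1/(-520106 + 83/(18**2)) = 1/(-520106 + 83/324) = 1/(-168514261/324) = -324/168514261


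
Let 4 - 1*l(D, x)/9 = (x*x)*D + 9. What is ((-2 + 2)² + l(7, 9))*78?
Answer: -401544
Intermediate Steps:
l(D, x) = -45 - 9*D*x² (l(D, x) = 36 - 9*((x*x)*D + 9) = 36 - 9*(x²*D + 9) = 36 - 9*(D*x² + 9) = 36 - 9*(9 + D*x²) = 36 + (-81 - 9*D*x²) = -45 - 9*D*x²)
((-2 + 2)² + l(7, 9))*78 = ((-2 + 2)² + (-45 - 9*7*9²))*78 = (0² + (-45 - 9*7*81))*78 = (0 + (-45 - 5103))*78 = (0 - 5148)*78 = -5148*78 = -401544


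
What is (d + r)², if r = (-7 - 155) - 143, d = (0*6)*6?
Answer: 93025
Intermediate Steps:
d = 0 (d = 0*6 = 0)
r = -305 (r = -162 - 143 = -305)
(d + r)² = (0 - 305)² = (-305)² = 93025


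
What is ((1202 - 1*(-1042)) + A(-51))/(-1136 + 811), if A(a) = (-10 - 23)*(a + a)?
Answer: -1122/65 ≈ -17.262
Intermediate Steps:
A(a) = -66*a
((1202 - 1*(-1042)) + A(-51))/(-1136 + 811) = ((1202 - 1*(-1042)) - 66*(-51))/(-1136 + 811) = ((1202 + 1042) + 3366)/(-325) = (2244 + 3366)*(-1/325) = 5610*(-1/325) = -1122/65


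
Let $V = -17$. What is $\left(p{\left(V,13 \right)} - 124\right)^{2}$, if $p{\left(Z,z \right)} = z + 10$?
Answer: $10201$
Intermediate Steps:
$p{\left(Z,z \right)} = 10 + z$
$\left(p{\left(V,13 \right)} - 124\right)^{2} = \left(\left(10 + 13\right) - 124\right)^{2} = \left(23 - 124\right)^{2} = \left(-101\right)^{2} = 10201$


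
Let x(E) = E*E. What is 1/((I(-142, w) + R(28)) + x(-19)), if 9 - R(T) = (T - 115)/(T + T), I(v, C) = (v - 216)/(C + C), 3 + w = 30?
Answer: 1512/551765 ≈ 0.0027403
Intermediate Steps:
w = 27 (w = -3 + 30 = 27)
I(v, C) = (-216 + v)/(2*C) (I(v, C) = (-216 + v)/((2*C)) = (-216 + v)*(1/(2*C)) = (-216 + v)/(2*C))
x(E) = E**2
R(T) = 9 - (-115 + T)/(2*T) (R(T) = 9 - (T - 115)/(T + T) = 9 - (-115 + T)/(2*T))
1/((I(-142, w) + R(28)) + x(-19)) = 1/(((1/2)*(-216 - 142)/27 + (1/2)*(115 + 17*28)/28) + (-19)**2) = 1/(((1/2)*(1/27)*(-358) + (1/2)*(1/28)*(115 + 476)) + 361) = 1/((-179/27 + (1/2)*(1/28)*591) + 361) = 1/((-179/27 + 591/56) + 361) = 1/(5933/1512 + 361) = 1/(551765/1512) = 1512/551765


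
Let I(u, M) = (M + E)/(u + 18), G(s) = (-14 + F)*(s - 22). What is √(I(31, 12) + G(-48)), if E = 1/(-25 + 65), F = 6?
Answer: 3*√1220090/140 ≈ 23.669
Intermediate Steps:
E = 1/40 ≈ 0.025000
G(s) = 176 - 8*s (G(s) = (-14 + 6)*(s - 22) = -8*(-22 + s) = 176 - 8*s)
I(u, M) = (1/40 + M)/(18 + u) (I(u, M) = (M + 1/40)/(u + 18) = (1/40 + M)/(18 + u))
√(I(31, 12) + G(-48)) = √((1/40 + 12)/(18 + 31) + (176 - 8*(-48))) = √((481/40)/49 + (176 + 384)) = √((1/49)*(481/40) + 560) = √(481/1960 + 560) = √(1098081/1960) = 3*√1220090/140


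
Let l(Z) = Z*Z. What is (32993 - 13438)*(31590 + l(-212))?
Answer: 1496622370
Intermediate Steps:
l(Z) = Z²
(32993 - 13438)*(31590 + l(-212)) = (32993 - 13438)*(31590 + (-212)²) = 19555*(31590 + 44944) = 19555*76534 = 1496622370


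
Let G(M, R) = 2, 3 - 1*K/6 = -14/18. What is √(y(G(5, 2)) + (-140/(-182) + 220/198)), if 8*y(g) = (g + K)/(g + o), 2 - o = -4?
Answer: √220558/312 ≈ 1.5052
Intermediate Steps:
o = 6 (o = 2 - 1*(-4) = 2 + 4 = 6)
K = 68/3 (K = 18 - (-84)/18 = 18 - 6*(-7/9) = 18 + 14/3 = 68/3 ≈ 22.667)
y(g) = (68/3 + g)/(8*(6 + g)) (y(g) = ((g + 68/3)/(g + 6))/8 = ((68/3 + g)/(6 + g))/8 = (68/3 + g)/(8*(6 + g)))
√(y(G(5, 2)) + (-140/(-182) + 220/198)) = √((68 + 3*2)/(24*(6 + 2)) + (-140/(-182) + 220/198)) = √((1/24)*(68 + 6)/8 + (-140*(-1/182) + 220*(1/198))) = √((1/24)*(⅛)*74 + (10/13 + 10/9)) = √(37/96 + 220/117) = √(8483/3744) = √220558/312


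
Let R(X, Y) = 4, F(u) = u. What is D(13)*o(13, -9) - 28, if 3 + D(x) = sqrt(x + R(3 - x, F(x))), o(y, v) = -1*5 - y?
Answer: 26 - 18*sqrt(17) ≈ -48.216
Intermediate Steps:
o(y, v) = -5 - y
D(x) = -3 + sqrt(4 + x) (D(x) = -3 + sqrt(x + 4) = -3 + sqrt(4 + x))
D(13)*o(13, -9) - 28 = (-3 + sqrt(4 + 13))*(-5 - 1*13) - 28 = (-3 + sqrt(17))*(-5 - 13) - 28 = (-3 + sqrt(17))*(-18) - 28 = (54 - 18*sqrt(17)) - 28 = 26 - 18*sqrt(17)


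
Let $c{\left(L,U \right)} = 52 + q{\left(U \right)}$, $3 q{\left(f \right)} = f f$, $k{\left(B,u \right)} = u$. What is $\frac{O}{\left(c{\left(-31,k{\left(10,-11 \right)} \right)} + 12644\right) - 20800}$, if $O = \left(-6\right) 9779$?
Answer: $\frac{176022}{24191} \approx 7.2763$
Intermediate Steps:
$q{\left(f \right)} = \frac{f^{2}}{3}$ ($q{\left(f \right)} = \frac{f f}{3} = \frac{f^{2}}{3}$)
$O = -58674$
$c{\left(L,U \right)} = 52 + \frac{U^{2}}{3}$
$\frac{O}{\left(c{\left(-31,k{\left(10,-11 \right)} \right)} + 12644\right) - 20800} = - \frac{58674}{\left(\left(52 + \frac{\left(-11\right)^{2}}{3}\right) + 12644\right) - 20800} = - \frac{58674}{\left(\left(52 + \frac{1}{3} \cdot 121\right) + 12644\right) - 20800} = - \frac{58674}{\left(\left(52 + \frac{121}{3}\right) + 12644\right) - 20800} = - \frac{58674}{\left(\frac{277}{3} + 12644\right) - 20800} = - \frac{58674}{\frac{38209}{3} - 20800} = - \frac{58674}{- \frac{24191}{3}} = \left(-58674\right) \left(- \frac{3}{24191}\right) = \frac{176022}{24191}$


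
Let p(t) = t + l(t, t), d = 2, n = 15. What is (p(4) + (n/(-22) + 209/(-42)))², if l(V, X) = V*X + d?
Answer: 14250625/53361 ≈ 267.06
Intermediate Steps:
l(V, X) = 2 + V*X (l(V, X) = V*X + 2 = 2 + V*X)
p(t) = 2 + t + t² (p(t) = t + (2 + t*t) = t + (2 + t²) = 2 + t + t²)
(p(4) + (n/(-22) + 209/(-42)))² = ((2 + 4 + 4²) + (15/(-22) + 209/(-42)))² = ((2 + 4 + 16) + (15*(-1/22) + 209*(-1/42)))² = (22 + (-15/22 - 209/42))² = (22 - 1307/231)² = (3775/231)² = 14250625/53361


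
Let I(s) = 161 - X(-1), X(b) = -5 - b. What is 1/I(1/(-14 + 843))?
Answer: 1/165 ≈ 0.0060606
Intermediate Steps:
I(s) = 165 (I(s) = 161 - (-5 - 1*(-1)) = 161 - (-5 + 1) = 161 - 1*(-4) = 161 + 4 = 165)
1/I(1/(-14 + 843)) = 1/165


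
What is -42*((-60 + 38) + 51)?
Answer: -1218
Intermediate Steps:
-42*((-60 + 38) + 51) = -42*(-22 + 51) = -42*29 = -1218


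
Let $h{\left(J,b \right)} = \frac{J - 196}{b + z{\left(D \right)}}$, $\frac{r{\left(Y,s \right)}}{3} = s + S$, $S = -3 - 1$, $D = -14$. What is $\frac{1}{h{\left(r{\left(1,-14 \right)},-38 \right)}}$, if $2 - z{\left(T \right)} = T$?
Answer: $\frac{11}{125} \approx 0.088$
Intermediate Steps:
$S = -4$ ($S = -3 - 1 = -4$)
$z{\left(T \right)} = 2 - T$
$r{\left(Y,s \right)} = -12 + 3 s$ ($r{\left(Y,s \right)} = 3 \left(s - 4\right) = 3 \left(-4 + s\right) = -12 + 3 s$)
$h{\left(J,b \right)} = \frac{-196 + J}{16 + b}$ ($h{\left(J,b \right)} = \frac{J - 196}{b + \left(2 - -14\right)} = \frac{-196 + J}{b + \left(2 + 14\right)} = \frac{-196 + J}{b + 16} = \frac{-196 + J}{16 + b}$)
$\frac{1}{h{\left(r{\left(1,-14 \right)},-38 \right)}} = \frac{1}{\frac{1}{16 - 38} \left(-196 + \left(-12 + 3 \left(-14\right)\right)\right)} = \frac{1}{\frac{1}{-22} \left(-196 - 54\right)} = \frac{1}{\left(- \frac{1}{22}\right) \left(-196 - 54\right)} = \frac{1}{\left(- \frac{1}{22}\right) \left(-250\right)} = \frac{1}{\frac{125}{11}} = \frac{11}{125}$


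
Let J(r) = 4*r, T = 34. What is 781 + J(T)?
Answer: 917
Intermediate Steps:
781 + J(T) = 781 + 4*34 = 781 + 136 = 917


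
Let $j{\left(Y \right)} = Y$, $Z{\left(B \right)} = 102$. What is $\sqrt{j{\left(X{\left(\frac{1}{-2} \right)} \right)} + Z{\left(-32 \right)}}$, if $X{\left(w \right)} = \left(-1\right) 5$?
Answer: $\sqrt{97} \approx 9.8489$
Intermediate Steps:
$X{\left(w \right)} = -5$
$\sqrt{j{\left(X{\left(\frac{1}{-2} \right)} \right)} + Z{\left(-32 \right)}} = \sqrt{-5 + 102} = \sqrt{97}$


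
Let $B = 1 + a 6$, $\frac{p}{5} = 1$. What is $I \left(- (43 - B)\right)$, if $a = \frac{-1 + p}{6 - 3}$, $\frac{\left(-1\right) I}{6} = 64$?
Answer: $13056$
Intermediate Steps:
$I = -384$ ($I = \left(-6\right) 64 = -384$)
$p = 5$ ($p = 5 \cdot 1 = 5$)
$a = \frac{4}{3}$ ($a = \frac{-1 + 5}{6 - 3} = \frac{4}{3} \approx 1.3333$)
$B = 9$ ($B = 1 + \frac{4}{3} \cdot 6 = 1 + 8 = 9$)
$I \left(- (43 - B)\right) = - 384 \left(- (43 - 9)\right) = - 384 \left(\left(-1\right) 34\right) = \left(-384\right) \left(-34\right) = 13056$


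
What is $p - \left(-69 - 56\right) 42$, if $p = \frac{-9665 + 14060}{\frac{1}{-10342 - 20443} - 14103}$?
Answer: $\frac{2279209193925}{434160856} \approx 5249.7$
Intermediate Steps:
$p = - \frac{135300075}{434160856}$ ($p = \frac{4395}{\frac{1}{-30785} - 14103} = \frac{4395}{- \frac{1}{30785} - 14103} = \frac{4395}{- \frac{434160856}{30785}} = 4395 \left(- \frac{30785}{434160856}\right) = - \frac{135300075}{434160856} \approx -0.31164$)
$p - \left(-69 - 56\right) 42 = - \frac{135300075}{434160856} - \left(-69 - 56\right) 42 = - \frac{135300075}{434160856} - \left(-125\right) 42 = - \frac{135300075}{434160856} - -5250 = - \frac{135300075}{434160856} + 5250 = \frac{2279209193925}{434160856}$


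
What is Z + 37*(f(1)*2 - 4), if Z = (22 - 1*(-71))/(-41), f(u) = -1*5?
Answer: -21331/41 ≈ -520.27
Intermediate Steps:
f(u) = -5
Z = -93/41 (Z = (22 + 71)*(-1/41) = 93*(-1/41) = -93/41 ≈ -2.2683)
Z + 37*(f(1)*2 - 4) = -93/41 + 37*(-5*2 - 4) = -93/41 + 37*(-10 - 4) = -93/41 + 37*(-14) = -93/41 - 518 = -21331/41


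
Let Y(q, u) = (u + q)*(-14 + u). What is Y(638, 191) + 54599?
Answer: 201332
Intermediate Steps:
Y(q, u) = (-14 + u)*(q + u) (Y(q, u) = (q + u)*(-14 + u) = (-14 + u)*(q + u))
Y(638, 191) + 54599 = (191**2 - 14*638 - 14*191 + 638*191) + 54599 = (36481 - 8932 - 2674 + 121858) + 54599 = 146733 + 54599 = 201332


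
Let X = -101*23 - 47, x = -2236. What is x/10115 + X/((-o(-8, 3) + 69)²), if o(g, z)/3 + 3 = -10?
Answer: -8342209/19663560 ≈ -0.42425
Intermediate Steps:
o(g, z) = -39 (o(g, z) = -9 + 3*(-10) = -9 - 30 = -39)
X = -2370 (X = -2323 - 47 = -2370)
x/10115 + X/((-o(-8, 3) + 69)²) = -2236/10115 - 2370/(-1*(-39) + 69)² = -2236*1/10115 - 2370/(39 + 69)² = -2236/10115 - 2370/(108²) = -2236/10115 - 2370/11664 = -2236/10115 - 2370*1/11664 = -2236/10115 - 395/1944 = -8342209/19663560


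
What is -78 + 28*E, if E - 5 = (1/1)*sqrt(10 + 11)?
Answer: 62 + 28*sqrt(21) ≈ 190.31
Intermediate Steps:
E = 5 + sqrt(21) (E = 5 + (1/1)*sqrt(10 + 11) = 5 + (1*1)*sqrt(21) = 5 + 1*sqrt(21) = 5 + sqrt(21) ≈ 9.5826)
-78 + 28*E = -78 + 28*(5 + sqrt(21)) = -78 + (140 + 28*sqrt(21)) = 62 + 28*sqrt(21)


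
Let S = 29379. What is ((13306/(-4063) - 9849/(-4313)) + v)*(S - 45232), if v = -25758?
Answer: 7155938401722929/17523719 ≈ 4.0836e+8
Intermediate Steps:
((13306/(-4063) - 9849/(-4313)) + v)*(S - 45232) = ((13306/(-4063) - 9849/(-4313)) - 25758)*(29379 - 45232) = ((13306*(-1/4063) - 9849*(-1/4313)) - 25758)*(-15853) = ((-13306/4063 + 9849/4313) - 25758)*(-15853) = (-17372291/17523719 - 25758)*(-15853) = -451393326293/17523719*(-15853) = 7155938401722929/17523719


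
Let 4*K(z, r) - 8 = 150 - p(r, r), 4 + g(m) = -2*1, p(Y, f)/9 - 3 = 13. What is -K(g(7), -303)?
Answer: -7/2 ≈ -3.5000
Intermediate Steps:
p(Y, f) = 144 (p(Y, f) = 27 + 9*13 = 27 + 117 = 144)
g(m) = -6 (g(m) = -4 - 2*1 = -4 - 2 = -6)
K(z, r) = 7/2 (K(z, r) = 2 + (150 - 1*144)/4 = 2 + (150 - 144)/4 = 2 + (¼)*6 = 2 + 3/2 = 7/2)
-K(g(7), -303) = -1*7/2 = -7/2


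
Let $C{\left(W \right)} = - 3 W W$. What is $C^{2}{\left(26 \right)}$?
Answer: $4112784$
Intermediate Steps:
$C{\left(W \right)} = - 3 W^{2}$
$C^{2}{\left(26 \right)} = \left(- 3 \cdot 26^{2}\right)^{2} = \left(\left(-3\right) 676\right)^{2} = \left(-2028\right)^{2} = 4112784$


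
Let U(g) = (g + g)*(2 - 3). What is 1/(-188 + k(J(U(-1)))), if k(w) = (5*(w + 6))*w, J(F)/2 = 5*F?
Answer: 1/2412 ≈ 0.00041459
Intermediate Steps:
U(g) = -2*g (U(g) = (2*g)*(-1) = -2*g)
J(F) = 10*F (J(F) = 2*(5*F) = 10*F)
k(w) = w*(30 + 5*w) (k(w) = (5*(6 + w))*w = (30 + 5*w)*w = w*(30 + 5*w))
1/(-188 + k(J(U(-1)))) = 1/(-188 + 5*(10*(-2*(-1)))*(6 + 10*(-2*(-1)))) = 1/(-188 + 5*(10*2)*(6 + 10*2)) = 1/(-188 + 5*20*(6 + 20)) = 1/(-188 + 5*20*26) = 1/(-188 + 2600) = 1/2412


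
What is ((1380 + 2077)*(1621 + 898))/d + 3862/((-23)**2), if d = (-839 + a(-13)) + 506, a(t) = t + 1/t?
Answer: -5442618123/216361 ≈ -25155.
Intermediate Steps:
d = -4499/13 (d = (-839 + (-13 + 1/(-13))) + 506 = (-839 + (-13 - 1/13)) + 506 = (-839 - 170/13) + 506 = -11077/13 + 506 = -4499/13 ≈ -346.08)
((1380 + 2077)*(1621 + 898))/d + 3862/((-23)**2) = ((1380 + 2077)*(1621 + 898))/(-4499/13) + 3862/((-23)**2) = (3457*2519)*(-13/4499) + 3862/529 = 8708183*(-13/4499) + 3862*(1/529) = -10291489/409 + 3862/529 = -5442618123/216361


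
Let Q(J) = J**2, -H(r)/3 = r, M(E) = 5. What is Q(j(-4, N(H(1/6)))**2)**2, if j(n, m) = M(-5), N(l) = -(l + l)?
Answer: 390625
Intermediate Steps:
H(r) = -3*r
N(l) = -2*l
j(n, m) = 5
Q(j(-4, N(H(1/6)))**2)**2 = ((5**2)**2)**2 = (25**2)**2 = 625**2 = 390625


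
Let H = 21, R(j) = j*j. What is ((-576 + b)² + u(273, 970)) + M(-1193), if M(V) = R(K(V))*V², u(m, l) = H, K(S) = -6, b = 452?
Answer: 51252361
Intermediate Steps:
R(j) = j²
u(m, l) = 21
M(V) = 36*V² (M(V) = (-6)²*V² = 36*V²)
((-576 + b)² + u(273, 970)) + M(-1193) = ((-576 + 452)² + 21) + 36*(-1193)² = ((-124)² + 21) + 36*1423249 = (15376 + 21) + 51236964 = 15397 + 51236964 = 51252361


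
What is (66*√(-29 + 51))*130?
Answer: 8580*√22 ≈ 40244.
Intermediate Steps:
(66*√(-29 + 51))*130 = (66*√22)*130 = 8580*√22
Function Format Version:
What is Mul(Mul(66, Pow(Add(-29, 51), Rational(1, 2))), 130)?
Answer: Mul(8580, Pow(22, Rational(1, 2))) ≈ 40244.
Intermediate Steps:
Mul(Mul(66, Pow(Add(-29, 51), Rational(1, 2))), 130) = Mul(Mul(66, Pow(22, Rational(1, 2))), 130) = Mul(8580, Pow(22, Rational(1, 2)))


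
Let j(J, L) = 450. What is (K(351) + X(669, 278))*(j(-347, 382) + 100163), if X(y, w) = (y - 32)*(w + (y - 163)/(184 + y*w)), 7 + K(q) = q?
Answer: 1661712018222663/93083 ≈ 1.7852e+10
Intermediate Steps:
K(q) = -7 + q
X(y, w) = (-32 + y)*(w + (-163 + y)/(184 + w*y))
(K(351) + X(669, 278))*(j(-347, 382) + 100163) = ((-7 + 351) + (5216 + 669² - 5888*278 - 195*669 + 278²*669² - 32*669*278² + 184*278*669)/(184 + 278*669))*(450 + 100163) = (344 + (5216 + 447561 - 1636864 - 130455 + 77284*447561 - 32*669*77284 + 34220688)/(184 + 185982))*100613 = (344 + (5216 + 447561 - 1636864 - 130455 + 34589304324 - 1654495872 + 34220688)/186166)*100613 = (344 + (1/186166)*32967714598)*100613 = (344 + 16483857299/93083)*100613 = (16515877851/93083)*100613 = 1661712018222663/93083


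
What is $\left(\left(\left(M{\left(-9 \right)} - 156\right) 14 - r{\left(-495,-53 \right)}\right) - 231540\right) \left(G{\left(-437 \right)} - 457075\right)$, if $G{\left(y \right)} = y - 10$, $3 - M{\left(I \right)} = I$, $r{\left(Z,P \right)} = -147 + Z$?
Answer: $106563279108$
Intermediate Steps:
$M{\left(I \right)} = 3 - I$
$G{\left(y \right)} = -10 + y$
$\left(\left(\left(M{\left(-9 \right)} - 156\right) 14 - r{\left(-495,-53 \right)}\right) - 231540\right) \left(G{\left(-437 \right)} - 457075\right) = \left(\left(\left(\left(3 - -9\right) - 156\right) 14 - \left(-147 - 495\right)\right) - 231540\right) \left(\left(-10 - 437\right) - 457075\right) = \left(\left(\left(\left(3 + 9\right) - 156\right) 14 - -642\right) - 231540\right) \left(-447 - 457075\right) = \left(\left(\left(12 - 156\right) 14 + 642\right) - 231540\right) \left(-457522\right) = \left(\left(\left(-144\right) 14 + 642\right) - 231540\right) \left(-457522\right) = \left(\left(-2016 + 642\right) - 231540\right) \left(-457522\right) = \left(-1374 - 231540\right) \left(-457522\right) = \left(-232914\right) \left(-457522\right) = 106563279108$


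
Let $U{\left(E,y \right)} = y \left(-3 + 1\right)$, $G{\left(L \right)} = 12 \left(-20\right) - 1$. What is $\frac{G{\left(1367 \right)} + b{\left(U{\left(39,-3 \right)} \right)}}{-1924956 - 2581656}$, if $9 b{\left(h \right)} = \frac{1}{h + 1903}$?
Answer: $\frac{94105}{1759729563} \approx 5.3477 \cdot 10^{-5}$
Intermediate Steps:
$G{\left(L \right)} = -241$ ($G{\left(L \right)} = -240 - 1 = -241$)
$U{\left(E,y \right)} = - 2 y$ ($U{\left(E,y \right)} = y \left(-2\right) = - 2 y$)
$b{\left(h \right)} = \frac{1}{9 \left(1903 + h\right)}$ ($b{\left(h \right)} = \frac{1}{9 \left(h + 1903\right)} = \frac{1}{9 \left(1903 + h\right)}$)
$\frac{G{\left(1367 \right)} + b{\left(U{\left(39,-3 \right)} \right)}}{-1924956 - 2581656} = \frac{-241 + \frac{1}{9 \left(1903 - -6\right)}}{-1924956 - 2581656} = \frac{-241 + \frac{1}{9 \left(1903 + 6\right)}}{-4506612} = \left(-241 + \frac{1}{9 \cdot 1909}\right) \left(- \frac{1}{4506612}\right) = \left(-241 + \frac{1}{9} \cdot \frac{1}{1909}\right) \left(- \frac{1}{4506612}\right) = \left(-241 + \frac{1}{17181}\right) \left(- \frac{1}{4506612}\right) = \left(- \frac{4140620}{17181}\right) \left(- \frac{1}{4506612}\right) = \frac{94105}{1759729563}$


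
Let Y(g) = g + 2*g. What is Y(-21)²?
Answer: 3969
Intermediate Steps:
Y(g) = 3*g
Y(-21)² = (3*(-21))² = (-63)² = 3969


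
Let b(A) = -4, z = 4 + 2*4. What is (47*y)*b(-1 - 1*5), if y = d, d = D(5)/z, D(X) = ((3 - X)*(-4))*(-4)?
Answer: 1504/3 ≈ 501.33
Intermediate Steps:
z = 12 (z = 4 + 8 = 12)
D(X) = 48 - 16*X (D(X) = (-12 + 4*X)*(-4) = 48 - 16*X)
d = -8/3 (d = (48 - 16*5)/12 = (48 - 80)*(1/12) = -32*1/12 = -8/3 ≈ -2.6667)
y = -8/3 ≈ -2.6667
(47*y)*b(-1 - 1*5) = (47*(-8/3))*(-4) = -376/3*(-4) = 1504/3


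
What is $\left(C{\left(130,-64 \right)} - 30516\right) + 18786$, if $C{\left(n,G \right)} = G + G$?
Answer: $-11858$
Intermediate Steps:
$C{\left(n,G \right)} = 2 G$
$\left(C{\left(130,-64 \right)} - 30516\right) + 18786 = \left(2 \left(-64\right) - 30516\right) + 18786 = \left(-128 - 30516\right) + 18786 = -30644 + 18786 = -11858$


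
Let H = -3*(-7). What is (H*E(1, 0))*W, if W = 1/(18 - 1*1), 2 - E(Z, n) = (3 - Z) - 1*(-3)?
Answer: -63/17 ≈ -3.7059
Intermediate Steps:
H = 21
E(Z, n) = -4 + Z (E(Z, n) = 2 - ((3 - Z) - 1*(-3)) = 2 - ((3 - Z) + 3) = 2 - (6 - Z) = 2 + (-6 + Z) = -4 + Z)
W = 1/17 (W = 1/(18 - 1) = 1/17 ≈ 0.058824)
(H*E(1, 0))*W = (21*(-4 + 1))*(1/17) = (21*(-3))*(1/17) = -63*1/17 = -63/17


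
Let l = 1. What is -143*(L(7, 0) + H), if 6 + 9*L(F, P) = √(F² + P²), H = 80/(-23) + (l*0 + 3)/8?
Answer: 708565/1656 ≈ 427.88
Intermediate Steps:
H = -571/184 (H = 80/(-23) + (1*0 + 3)/8 = 80*(-1/23) + (0 + 3)*(⅛) = -80/23 + 3*(⅛) = -80/23 + 3/8 = -571/184 ≈ -3.1033)
L(F, P) = -⅔ + √(F² + P²)/9
-143*(L(7, 0) + H) = -143*((-⅔ + √(7² + 0²)/9) - 571/184) = -143*((-⅔ + √(49 + 0)/9) - 571/184) = -143*((-⅔ + √49/9) - 571/184) = -143*((-⅔ + (⅑)*7) - 571/184) = -143*((-⅔ + 7/9) - 571/184) = -143*(⅑ - 571/184) = -143*(-4955/1656) = 708565/1656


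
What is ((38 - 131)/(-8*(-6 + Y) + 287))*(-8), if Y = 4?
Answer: 248/101 ≈ 2.4554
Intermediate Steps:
((38 - 131)/(-8*(-6 + Y) + 287))*(-8) = ((38 - 131)/(-8*(-6 + 4) + 287))*(-8) = -93/(-8*(-2) + 287)*(-8) = -93/(16 + 287)*(-8) = -93/303*(-8) = -93*1/303*(-8) = -31/101*(-8) = 248/101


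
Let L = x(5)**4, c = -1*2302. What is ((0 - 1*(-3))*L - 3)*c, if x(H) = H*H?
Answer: -2697649344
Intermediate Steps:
c = -2302
x(H) = H**2
L = 390625 (L = (5**2)**4 = 25**4 = 390625)
((0 - 1*(-3))*L - 3)*c = ((0 - 1*(-3))*390625 - 3)*(-2302) = ((0 + 3)*390625 - 3)*(-2302) = (3*390625 - 3)*(-2302) = (1171875 - 3)*(-2302) = 1171872*(-2302) = -2697649344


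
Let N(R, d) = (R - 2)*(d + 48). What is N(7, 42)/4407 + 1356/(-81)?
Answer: -659938/39663 ≈ -16.639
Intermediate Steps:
N(R, d) = (-2 + R)*(48 + d)
N(7, 42)/4407 + 1356/(-81) = (-96 - 2*42 + 48*7 + 7*42)/4407 + 1356/(-81) = (-96 - 84 + 336 + 294)*(1/4407) + 1356*(-1/81) = 450*(1/4407) - 452/27 = 150/1469 - 452/27 = -659938/39663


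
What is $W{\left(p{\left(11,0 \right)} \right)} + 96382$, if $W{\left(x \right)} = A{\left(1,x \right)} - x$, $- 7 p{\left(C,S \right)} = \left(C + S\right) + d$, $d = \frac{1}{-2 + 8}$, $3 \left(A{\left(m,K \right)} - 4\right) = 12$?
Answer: $\frac{4048447}{42} \approx 96392.0$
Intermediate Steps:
$A{\left(m,K \right)} = 8$ ($A{\left(m,K \right)} = 4 + \frac{1}{3} \cdot 12 = 4 + 4 = 8$)
$d = \frac{1}{6} \approx 0.16667$
$p{\left(C,S \right)} = - \frac{1}{42} - \frac{C}{7} - \frac{S}{7}$ ($p{\left(C,S \right)} = - \frac{\left(C + S\right) + \frac{1}{6}}{7} = - \frac{\frac{1}{6} + C + S}{7} = - \frac{1}{42} - \frac{C}{7} - \frac{S}{7}$)
$W{\left(x \right)} = 8 - x$
$W{\left(p{\left(11,0 \right)} \right)} + 96382 = \left(8 - \left(- \frac{1}{42} - \frac{11}{7} - 0\right)\right) + 96382 = \left(8 - \left(- \frac{1}{42} - \frac{11}{7} + 0\right)\right) + 96382 = \left(8 - - \frac{67}{42}\right) + 96382 = \left(8 + \frac{67}{42}\right) + 96382 = \frac{403}{42} + 96382 = \frac{4048447}{42}$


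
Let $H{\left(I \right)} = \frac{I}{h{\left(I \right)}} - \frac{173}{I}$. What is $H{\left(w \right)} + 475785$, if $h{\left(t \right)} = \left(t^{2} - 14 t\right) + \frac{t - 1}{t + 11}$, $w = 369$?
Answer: $\frac{2184832874674859}{4592063673} \approx 4.7578 \cdot 10^{5}$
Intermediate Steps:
$h{\left(t \right)} = t^{2} - 14 t + \frac{-1 + t}{11 + t}$ ($h{\left(t \right)} = \left(t^{2} - 14 t\right) + \frac{-1 + t}{11 + t} = t^{2} - 14 t + \frac{-1 + t}{11 + t}$)
$H{\left(I \right)} = - \frac{173}{I} + \frac{I \left(11 + I\right)}{-1 + I^{3} - 153 I - 3 I^{2}}$ ($H{\left(I \right)} = \frac{I}{\frac{1}{11 + I} \left(-1 + I^{3} - 153 I - 3 I^{2}\right)} - \frac{173}{I} = I \frac{11 + I}{-1 + I^{3} - 153 I - 3 I^{2}} - \frac{173}{I} = \frac{I \left(11 + I\right)}{-1 + I^{3} - 153 I - 3 I^{2}} - \frac{173}{I} = - \frac{173}{I} + \frac{I \left(11 + I\right)}{-1 + I^{3} - 153 I - 3 I^{2}}$)
$H{\left(w \right)} + 475785 = \frac{173 - 172 \cdot 369^{3} + 530 \cdot 369^{2} + 26469 \cdot 369}{369 \left(-1 + 369^{3} - 56457 - 3 \cdot 369^{2}\right)} + 475785 = \frac{173 - 8641866348 + 530 \cdot 136161 + 9767061}{369 \left(-1 + 50243409 - 56457 - 408483\right)} + 475785 = \frac{173 - 8641866348 + 72165330 + 9767061}{369 \left(-1 + 50243409 - 56457 - 408483\right)} + 475785 = \frac{1}{369} \cdot \frac{1}{49778468} \left(-8559933784\right) + 475785 = - \frac{2139983446}{4592063673} + 475785 = \frac{2184832874674859}{4592063673}$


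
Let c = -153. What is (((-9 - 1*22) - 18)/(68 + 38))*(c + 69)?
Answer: 2058/53 ≈ 38.830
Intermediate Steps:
(((-9 - 1*22) - 18)/(68 + 38))*(c + 69) = (((-9 - 1*22) - 18)/(68 + 38))*(-153 + 69) = (((-9 - 22) - 18)/106)*(-84) = ((-31 - 18)*(1/106))*(-84) = -49*1/106*(-84) = -49/106*(-84) = 2058/53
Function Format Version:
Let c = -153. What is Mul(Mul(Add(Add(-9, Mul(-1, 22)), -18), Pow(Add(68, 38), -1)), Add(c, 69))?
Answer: Rational(2058, 53) ≈ 38.830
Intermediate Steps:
Mul(Mul(Add(Add(-9, Mul(-1, 22)), -18), Pow(Add(68, 38), -1)), Add(c, 69)) = Mul(Mul(Add(Add(-9, Mul(-1, 22)), -18), Pow(Add(68, 38), -1)), Add(-153, 69)) = Mul(Mul(Add(Add(-9, -22), -18), Pow(106, -1)), -84) = Mul(Mul(Add(-31, -18), Rational(1, 106)), -84) = Mul(Mul(-49, Rational(1, 106)), -84) = Mul(Rational(-49, 106), -84) = Rational(2058, 53)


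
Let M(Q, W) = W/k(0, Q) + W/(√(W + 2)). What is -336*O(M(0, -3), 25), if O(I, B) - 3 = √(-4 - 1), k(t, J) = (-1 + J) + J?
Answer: -1008 - 336*I*√5 ≈ -1008.0 - 751.32*I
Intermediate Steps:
k(t, J) = -1 + 2*J
M(Q, W) = W/(-1 + 2*Q) + W/√(2 + W) (M(Q, W) = W/(-1 + 2*Q) + W/(√(W + 2)) = W/(-1 + 2*Q) + W/(√(2 + W)) = W/(-1 + 2*Q) + W/√(2 + W))
O(I, B) = 3 + I*√5 (O(I, B) = 3 + √(-4 - 1) = 3 + √(-5) = 3 + I*√5)
-336*O(M(0, -3), 25) = -336*(3 + I*√5) = -1008 - 336*I*√5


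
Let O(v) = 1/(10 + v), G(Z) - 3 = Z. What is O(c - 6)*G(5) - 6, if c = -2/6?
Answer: -42/11 ≈ -3.8182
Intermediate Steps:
c = -⅓ (c = -2*⅙ = -⅓ ≈ -0.33333)
G(Z) = 3 + Z
O(c - 6)*G(5) - 6 = (3 + 5)/(10 + (-⅓ - 6)) - 6 = 8/(10 - 19/3) - 6 = 8/(11/3) - 6 = (3/11)*8 - 6 = 24/11 - 6 = -42/11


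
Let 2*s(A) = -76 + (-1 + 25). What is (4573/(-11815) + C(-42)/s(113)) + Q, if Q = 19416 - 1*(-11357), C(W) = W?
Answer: 278045153/9035 ≈ 30774.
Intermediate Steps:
s(A) = -26 (s(A) = (-76 + (-1 + 25))/2 = (-76 + 24)/2 = (1/2)*(-52) = -26)
Q = 30773 (Q = 19416 + 11357 = 30773)
(4573/(-11815) + C(-42)/s(113)) + Q = (4573/(-11815) - 42/(-26)) + 30773 = (4573*(-1/11815) - 42*(-1/26)) + 30773 = (-269/695 + 21/13) + 30773 = 11098/9035 + 30773 = 278045153/9035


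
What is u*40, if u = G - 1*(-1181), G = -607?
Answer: 22960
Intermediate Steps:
u = 574 (u = -607 - 1*(-1181) = -607 + 1181 = 574)
u*40 = 574*40 = 22960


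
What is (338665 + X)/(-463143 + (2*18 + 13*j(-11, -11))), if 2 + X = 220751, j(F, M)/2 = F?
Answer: -559414/463393 ≈ -1.2072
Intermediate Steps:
j(F, M) = 2*F
X = 220749 (X = -2 + 220751 = 220749)
(338665 + X)/(-463143 + (2*18 + 13*j(-11, -11))) = (338665 + 220749)/(-463143 + (2*18 + 13*(2*(-11)))) = 559414/(-463143 + (36 + 13*(-22))) = 559414/(-463143 + (36 - 286)) = 559414/(-463143 - 250) = 559414/(-463393) = 559414*(-1/463393) = -559414/463393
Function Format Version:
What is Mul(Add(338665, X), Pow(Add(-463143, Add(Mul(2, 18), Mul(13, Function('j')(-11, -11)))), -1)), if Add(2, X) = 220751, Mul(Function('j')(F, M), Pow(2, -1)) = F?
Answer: Rational(-559414, 463393) ≈ -1.2072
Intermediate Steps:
Function('j')(F, M) = Mul(2, F)
X = 220749 (X = Add(-2, 220751) = 220749)
Mul(Add(338665, X), Pow(Add(-463143, Add(Mul(2, 18), Mul(13, Function('j')(-11, -11)))), -1)) = Mul(Add(338665, 220749), Pow(Add(-463143, Add(Mul(2, 18), Mul(13, Mul(2, -11)))), -1)) = Mul(559414, Pow(Add(-463143, Add(36, Mul(13, -22))), -1)) = Mul(559414, Pow(Add(-463143, Add(36, -286)), -1)) = Mul(559414, Pow(Add(-463143, -250), -1)) = Mul(559414, Pow(-463393, -1)) = Mul(559414, Rational(-1, 463393)) = Rational(-559414, 463393)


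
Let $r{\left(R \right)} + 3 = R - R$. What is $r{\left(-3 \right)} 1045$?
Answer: $-3135$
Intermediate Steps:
$r{\left(R \right)} = -3$ ($r{\left(R \right)} = -3 + \left(R - R\right) = -3 + 0 = -3$)
$r{\left(-3 \right)} 1045 = \left(-3\right) 1045 = -3135$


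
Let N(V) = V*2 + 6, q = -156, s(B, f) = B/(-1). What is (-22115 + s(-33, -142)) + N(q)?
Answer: -22388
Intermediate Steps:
s(B, f) = -B (s(B, f) = B*(-1) = -B)
N(V) = 6 + 2*V (N(V) = 2*V + 6 = 6 + 2*V)
(-22115 + s(-33, -142)) + N(q) = (-22115 - 1*(-33)) + (6 + 2*(-156)) = (-22115 + 33) + (6 - 312) = -22082 - 306 = -22388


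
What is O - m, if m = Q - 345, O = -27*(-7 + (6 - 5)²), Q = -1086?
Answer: 1593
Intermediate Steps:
O = 162 (O = -27*(-7 + 1²) = -27*(-7 + 1) = -27*(-6) = 162)
m = -1431 (m = -1086 - 345 = -1431)
O - m = 162 - 1*(-1431) = 162 + 1431 = 1593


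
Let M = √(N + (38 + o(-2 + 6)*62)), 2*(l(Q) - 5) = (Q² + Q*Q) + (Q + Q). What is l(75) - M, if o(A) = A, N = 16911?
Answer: 5705 - √17197 ≈ 5573.9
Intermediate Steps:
l(Q) = 5 + Q + Q² (l(Q) = 5 + ((Q² + Q*Q) + (Q + Q))/2 = 5 + ((Q² + Q²) + 2*Q)/2 = 5 + (2*Q² + 2*Q)/2 = 5 + (2*Q + 2*Q²)/2 = 5 + (Q + Q²) = 5 + Q + Q²)
M = √17197 (M = √(16911 + (38 + (-2 + 6)*62)) = √(16911 + (38 + 4*62)) = √(16911 + (38 + 248)) = √(16911 + 286) = √17197 ≈ 131.14)
l(75) - M = (5 + 75 + 75²) - √17197 = (5 + 75 + 5625) - √17197 = 5705 - √17197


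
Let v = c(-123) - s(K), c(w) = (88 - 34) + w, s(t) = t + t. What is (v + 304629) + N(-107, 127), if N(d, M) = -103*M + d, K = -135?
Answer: 291642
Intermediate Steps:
N(d, M) = d - 103*M
s(t) = 2*t
c(w) = 54 + w
v = 201 (v = (54 - 123) - 2*(-135) = -69 - 1*(-270) = -69 + 270 = 201)
(v + 304629) + N(-107, 127) = (201 + 304629) + (-107 - 103*127) = 304830 + (-107 - 13081) = 304830 - 13188 = 291642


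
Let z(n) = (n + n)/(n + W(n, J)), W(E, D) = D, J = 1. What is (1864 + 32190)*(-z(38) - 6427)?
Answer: -8538325366/39 ≈ -2.1893e+8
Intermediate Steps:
z(n) = 2*n/(1 + n) (z(n) = (n + n)/(n + 1) = (2*n)/(1 + n) = 2*n/(1 + n))
(1864 + 32190)*(-z(38) - 6427) = (1864 + 32190)*(-2*38/(1 + 38) - 6427) = 34054*(-2*38/39 - 6427) = 34054*(-1*76/39 - 6427) = 34054*(-76/39 - 6427) = 34054*(-250729/39) = -8538325366/39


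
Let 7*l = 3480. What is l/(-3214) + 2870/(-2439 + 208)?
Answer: -36166570/25096519 ≈ -1.4411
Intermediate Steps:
l = 3480/7 (l = (⅐)*3480 = 3480/7 ≈ 497.14)
l/(-3214) + 2870/(-2439 + 208) = (3480/7)/(-3214) + 2870/(-2439 + 208) = (3480/7)*(-1/3214) + 2870/(-2231) = -1740/11249 + 2870*(-1/2231) = -1740/11249 - 2870/2231 = -36166570/25096519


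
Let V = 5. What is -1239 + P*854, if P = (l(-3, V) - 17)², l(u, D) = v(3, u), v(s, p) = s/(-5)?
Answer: 6582401/25 ≈ 2.6330e+5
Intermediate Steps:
v(s, p) = -s/5 (v(s, p) = s*(-⅕) = -s/5)
l(u, D) = -⅗ (l(u, D) = -⅕*3 = -⅗)
P = 7744/25 (P = (-⅗ - 17)² = (-88/5)² = 7744/25 ≈ 309.76)
-1239 + P*854 = -1239 + (7744/25)*854 = -1239 + 6613376/25 = 6582401/25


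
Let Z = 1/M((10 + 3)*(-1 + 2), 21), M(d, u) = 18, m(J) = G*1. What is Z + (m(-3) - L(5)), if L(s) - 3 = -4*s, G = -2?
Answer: 271/18 ≈ 15.056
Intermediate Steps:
m(J) = -2 (m(J) = -2*1 = -2)
L(s) = 3 - 4*s
Z = 1/18 ≈ 0.055556
Z + (m(-3) - L(5)) = 1/18 + (-2 - (3 - 4*5)) = 1/18 + (-2 - (3 - 20)) = 1/18 + (-2 - 1*(-17)) = 1/18 + (-2 + 17) = 1/18 + 15 = 271/18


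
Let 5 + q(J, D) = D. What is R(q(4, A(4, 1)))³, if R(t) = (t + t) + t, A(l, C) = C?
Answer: -1728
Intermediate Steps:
q(J, D) = -5 + D
R(t) = 3*t (R(t) = 2*t + t = 3*t)
R(q(4, A(4, 1)))³ = (3*(-5 + 1))³ = (3*(-4))³ = (-12)³ = -1728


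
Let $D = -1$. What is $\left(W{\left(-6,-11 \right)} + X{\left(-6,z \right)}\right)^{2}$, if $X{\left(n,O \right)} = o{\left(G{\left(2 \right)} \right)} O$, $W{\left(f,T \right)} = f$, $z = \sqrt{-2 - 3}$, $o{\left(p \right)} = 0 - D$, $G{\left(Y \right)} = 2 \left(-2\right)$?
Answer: $\left(6 - i \sqrt{5}\right)^{2} \approx 31.0 - 26.833 i$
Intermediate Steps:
$G{\left(Y \right)} = -4$
$o{\left(p \right)} = 1$ ($o{\left(p \right)} = 0 - -1 = 0 + 1 = 1$)
$z = i \sqrt{5}$ ($z = \sqrt{-5} = i \sqrt{5} \approx 2.2361 i$)
$X{\left(n,O \right)} = O$ ($X{\left(n,O \right)} = 1 O = O$)
$\left(W{\left(-6,-11 \right)} + X{\left(-6,z \right)}\right)^{2} = \left(-6 + i \sqrt{5}\right)^{2}$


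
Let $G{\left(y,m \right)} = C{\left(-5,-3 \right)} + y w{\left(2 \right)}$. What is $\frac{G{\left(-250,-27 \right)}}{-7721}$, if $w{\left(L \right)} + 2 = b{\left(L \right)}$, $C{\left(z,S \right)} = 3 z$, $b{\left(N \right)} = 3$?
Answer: $\frac{265}{7721} \approx 0.034322$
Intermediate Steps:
$w{\left(L \right)} = 1$ ($w{\left(L \right)} = -2 + 3 = 1$)
$G{\left(y,m \right)} = -15 + y$ ($G{\left(y,m \right)} = 3 \left(-5\right) + y 1 = -15 + y$)
$\frac{G{\left(-250,-27 \right)}}{-7721} = \frac{-15 - 250}{-7721} = \left(-265\right) \left(- \frac{1}{7721}\right) = \frac{265}{7721}$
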